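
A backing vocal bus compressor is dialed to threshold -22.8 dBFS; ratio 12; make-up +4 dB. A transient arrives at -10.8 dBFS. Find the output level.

-17.8 dBFS

The input is 12 dB above the -22.8 dBFS threshold.
At 12:1 the overshoot is divided by 12, leaving 1 dB above threshold.
Output = -22.8 + 1 = -21.8 dBFS; make-up adds 4 dB, giving -17.8 dBFS.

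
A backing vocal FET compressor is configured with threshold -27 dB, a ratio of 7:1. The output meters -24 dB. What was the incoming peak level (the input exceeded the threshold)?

That's 3 dB above the -27 dB threshold.
Input overshoot = R × output overshoot = 21 dB → input = -27 + 21 = -6 dB.

-6 dB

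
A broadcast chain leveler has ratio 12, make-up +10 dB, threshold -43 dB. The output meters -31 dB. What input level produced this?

Before make-up, the level was -31 − 10 = -41 dB.
Post-compression overshoot = -41 − (-43) = 2 dB.
Undo the ratio: input overshoot = 2 × 12 = 24 dB, giving input = -19 dB.

-19 dB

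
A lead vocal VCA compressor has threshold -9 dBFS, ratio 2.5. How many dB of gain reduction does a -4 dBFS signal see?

The signal is 5 dB above threshold.
A 2.5:1 ratio leaves 2 dB of that excess.
GR = overshoot in − overshoot out = 5 − 2 = 3 dB.

3 dB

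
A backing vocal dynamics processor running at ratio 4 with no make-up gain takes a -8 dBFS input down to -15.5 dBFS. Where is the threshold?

Gain reduction = -8 − (-15.5) = 7.5 dB; output overshoot = GR / (R − 1) = 7.5 / 3 = 2.5 dB.
Threshold = output − output overshoot = -15.5 − 2.5 = -18 dBFS.

-18 dBFS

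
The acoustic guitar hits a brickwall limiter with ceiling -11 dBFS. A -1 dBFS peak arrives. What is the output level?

A brickwall limiter is an ∞:1 compressor: any input above the ceiling is clamped to -11 dBFS.

-11 dBFS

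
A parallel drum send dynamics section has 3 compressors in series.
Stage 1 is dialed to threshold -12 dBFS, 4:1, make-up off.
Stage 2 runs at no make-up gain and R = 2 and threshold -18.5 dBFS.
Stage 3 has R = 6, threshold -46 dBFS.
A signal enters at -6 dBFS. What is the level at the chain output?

Stage 1: 6 dB above -12 dBFS, reduced 4:1 to 1.5 dB above → -10.5 dBFS.
Stage 2: overshoot 8 dB → 8/2 = 4 dB → -14.5 dBFS.
Stage 3: 31.5 dB above -46 dBFS, reduced 6:1 to 5.25 dB above → -40.75 dBFS.

-40.75 dBFS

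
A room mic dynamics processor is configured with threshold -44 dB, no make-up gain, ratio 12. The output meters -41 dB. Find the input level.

-8 dB

The compressed level sits -41 − (-44) = 3 dB over threshold.
Before 12:1 compression the overshoot was 3 × 12 = 36 dB, so input = -44 + 36 = -8 dB.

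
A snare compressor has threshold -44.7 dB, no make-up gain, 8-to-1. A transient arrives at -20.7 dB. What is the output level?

-41.7 dB

The input is 24 dB above the -44.7 dB threshold.
8:1 compression reduces that to 24/8 = 3 dB over.
So the level is -44.7 + 3 = -41.7 dB.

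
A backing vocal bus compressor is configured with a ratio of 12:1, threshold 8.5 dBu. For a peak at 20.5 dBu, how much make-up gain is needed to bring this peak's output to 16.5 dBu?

The peak compresses to 8.5 + 12/12 = 9.5 dBu.
To reach 16.5 dBu requires 16.5 − 9.5 = 7 dB of make-up.

7 dB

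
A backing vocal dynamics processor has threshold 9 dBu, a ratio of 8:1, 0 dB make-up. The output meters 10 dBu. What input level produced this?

The compressed level sits 10 − 9 = 1 dB over threshold.
Input overshoot = R × output overshoot = 8 dB → input = 9 + 8 = 17 dBu.

17 dBu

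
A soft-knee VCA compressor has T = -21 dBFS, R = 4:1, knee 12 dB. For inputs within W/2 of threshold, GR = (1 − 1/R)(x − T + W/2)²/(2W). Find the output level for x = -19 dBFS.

x − T + W/2 = -19 − (-21) + 6 = 8.
GR = (1 − 1/4) × 8² / 24 = 0.75 × 64 / 24 = 2 dB.
Output = -19 − 2 = -21 dBFS.

-21 dBFS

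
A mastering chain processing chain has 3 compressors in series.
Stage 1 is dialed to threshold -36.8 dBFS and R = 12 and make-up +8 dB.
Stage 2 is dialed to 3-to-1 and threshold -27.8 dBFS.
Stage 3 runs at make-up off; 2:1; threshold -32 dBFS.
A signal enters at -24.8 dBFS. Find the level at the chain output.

Stage 1: 12 dB above -36.8 dBFS, reduced 12:1 to 1 dB above → -35.8 dBFS; +8 dB make-up → -27.8 dBFS.
Stage 2: below threshold (-27.8 ≤ -27.8); passes unchanged; output -27.8 dBFS.
Stage 3: -27.8 dBFS is 4.2 dB over -32 dBFS; at 2:1 that becomes 2.1 dB over, giving -29.9 dBFS.

-29.9 dBFS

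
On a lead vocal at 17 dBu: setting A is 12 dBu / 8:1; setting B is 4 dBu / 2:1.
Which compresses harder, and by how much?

B, by 2.125 dB

A: overshoot 5 dB → output overshoot 0.625 dB → GR 4.375 dB.
B: overshoot 13 dB → output overshoot 6.5 dB → GR 6.5 dB.
Difference: 2.125 dB in favour of B.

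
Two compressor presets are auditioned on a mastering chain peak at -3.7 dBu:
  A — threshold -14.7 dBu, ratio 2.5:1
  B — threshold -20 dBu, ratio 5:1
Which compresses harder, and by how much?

A: 11 dB over, compressed to 4.4 dB over, so 6.6 dB of GR.
B: 16.3 dB over, compressed to 3.26 dB over, so 13.04 dB of GR.
Difference: 6.44 dB in favour of B.

B, by 6.44 dB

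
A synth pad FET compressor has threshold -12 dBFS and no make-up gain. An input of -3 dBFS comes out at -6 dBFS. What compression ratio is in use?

Input overshoot = -3 − (-12) = 9 dB; output overshoot = -6 − (-12) = 6 dB.
Ratio = 9 / 6 = 1.5.

1.5:1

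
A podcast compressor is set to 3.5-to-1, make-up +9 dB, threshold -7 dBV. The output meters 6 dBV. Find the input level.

Remove make-up: 6 − 9 = -3 dBV.
That's 4 dB above the -7 dBV threshold.
Before 3.5:1 compression the overshoot was 4 × 3.5 = 14 dB, so input = -7 + 14 = 7 dBV.

7 dBV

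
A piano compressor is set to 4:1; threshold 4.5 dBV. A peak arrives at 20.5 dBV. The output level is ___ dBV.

The input is 16 dB above the 4.5 dBV threshold.
4:1 compression reduces that to 16/4 = 4 dB over.
Output = 4.5 + 4 = 8.5 dBV.

8.5 dBV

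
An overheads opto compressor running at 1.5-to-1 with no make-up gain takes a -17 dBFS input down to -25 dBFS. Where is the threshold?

Let T be the threshold. Output overshoot = (input overshoot)/R, so -25 − T = (-17 − T)/1.5.
1.5·(-25 − T) = -17 − T → 0.5·T = -37.5 − (-17) = -20.5.
T = -20.5/0.5 = -41 dBFS.

-41 dBFS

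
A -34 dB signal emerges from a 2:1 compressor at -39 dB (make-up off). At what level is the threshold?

-44 dB

Input is 10 dB above T (since output overshoot × R = input overshoot: (-39 − T)·2 = -34 − T gives T = -44 dB).
Check: -44 + (-34 − (-44))/2 = -44 + 5 = -39 dB. ✓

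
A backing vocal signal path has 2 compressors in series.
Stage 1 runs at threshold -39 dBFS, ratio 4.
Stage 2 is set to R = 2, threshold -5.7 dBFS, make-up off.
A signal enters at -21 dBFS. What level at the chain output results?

-34.5 dBFS

Stage 1: -21 dBFS is 18 dB over -39 dBFS; at 4:1 that becomes 4.5 dB over, giving -34.5 dBFS.
Stage 2: below threshold (-34.5 ≤ -5.7); passes unchanged; output -34.5 dBFS.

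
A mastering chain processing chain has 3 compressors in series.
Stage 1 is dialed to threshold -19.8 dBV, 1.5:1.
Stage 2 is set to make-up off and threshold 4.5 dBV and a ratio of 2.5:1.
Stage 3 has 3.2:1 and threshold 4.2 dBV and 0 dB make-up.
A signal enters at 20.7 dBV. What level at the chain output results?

4.63125 dBV

Stage 1: 20.7 dBV is 40.5 dB over -19.8 dBV; at 1.5:1 that becomes 27 dB over, giving 7.2 dBV.
Stage 2: overshoot 2.7 dB → 2.7/2.5 = 1.08 dB → 5.58 dBV.
Stage 3: 5.58 dBV is 1.38 dB over 4.2 dBV; at 3.2:1 that becomes 0.43125 dB over, giving 4.63125 dBV.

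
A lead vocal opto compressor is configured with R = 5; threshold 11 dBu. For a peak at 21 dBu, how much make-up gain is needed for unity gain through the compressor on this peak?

8 dB

The peak compresses to 11 + 10/5 = 13 dBu.
To reach 21 dBu requires 21 − 13 = 8 dB of make-up.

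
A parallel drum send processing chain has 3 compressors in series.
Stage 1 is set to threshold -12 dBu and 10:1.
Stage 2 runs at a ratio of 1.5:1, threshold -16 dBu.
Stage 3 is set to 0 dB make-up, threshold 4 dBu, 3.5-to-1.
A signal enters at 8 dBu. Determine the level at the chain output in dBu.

-12 dBu

Stage 1: 20 dB above -12 dBu, reduced 10:1 to 2 dB above → -10 dBu.
Stage 2: overshoot 6 dB → 6/1.5 = 4 dB → -12 dBu.
Stage 3: below threshold (-12 ≤ 4); passes unchanged; output -12 dBu.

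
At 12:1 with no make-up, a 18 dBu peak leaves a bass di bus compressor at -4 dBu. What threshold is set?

Gain reduction = 18 − (-4) = 22 dB; output overshoot = GR / (R − 1) = 22 / 11 = 2 dB.
Threshold = output − output overshoot = -4 − 2 = -6 dBu.

-6 dBu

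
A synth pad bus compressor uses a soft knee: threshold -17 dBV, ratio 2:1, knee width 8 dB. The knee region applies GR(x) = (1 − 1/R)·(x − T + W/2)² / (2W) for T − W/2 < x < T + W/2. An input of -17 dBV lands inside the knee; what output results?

x − T + W/2 = -17 − (-17) + 4 = 4.
GR = (1 − 1/2) × 4² / 16 = 0.5 × 16 / 16 = 0.5 dB.
Output = -17 − 0.5 = -17.5 dBV.

-17.5 dBV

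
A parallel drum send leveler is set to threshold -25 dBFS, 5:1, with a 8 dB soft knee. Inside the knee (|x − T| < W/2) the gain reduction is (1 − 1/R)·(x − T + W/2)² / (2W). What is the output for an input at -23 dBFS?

x − T + W/2 = -23 − (-25) + 4 = 6.
GR = (1 − 1/5) × 6² / 16 = 0.8 × 36 / 16 = 1.8 dB.
Output = -23 − 1.8 = -24.8 dBFS.

-24.8 dBFS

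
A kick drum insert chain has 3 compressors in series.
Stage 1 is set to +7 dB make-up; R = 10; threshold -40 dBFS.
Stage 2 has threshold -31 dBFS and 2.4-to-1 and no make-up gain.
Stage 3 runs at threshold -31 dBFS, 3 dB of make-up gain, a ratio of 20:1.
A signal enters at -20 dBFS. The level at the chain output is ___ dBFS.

Stage 1: -20 dBFS is 20 dB over -40 dBFS; at 10:1 that becomes 2 dB over, giving -38 dBFS; +7 dB make-up → -31 dBFS.
Stage 2: below threshold (-31 ≤ -31); passes unchanged; output -31 dBFS.
Stage 3: -31 dBFS ≤ -31 dBFS, so stage 3 doesn't engage; make-up brings it to -28 dBFS.

-28 dBFS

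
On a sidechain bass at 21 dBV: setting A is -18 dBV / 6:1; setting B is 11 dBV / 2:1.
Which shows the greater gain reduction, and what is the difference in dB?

A: GR = 39 − 39/6 = 32.5 dB.
B: GR = 10 − 10/2 = 5 dB.
A applies 27.5 dB more gain reduction.

A, by 27.5 dB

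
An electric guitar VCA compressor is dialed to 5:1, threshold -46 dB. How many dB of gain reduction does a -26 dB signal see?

16 dB

-26 dB exceeds the threshold by 20 dB.
At 5:1, output sits 20/5 = 4 dB above threshold.
GR = overshoot in − overshoot out = 20 − 4 = 16 dB.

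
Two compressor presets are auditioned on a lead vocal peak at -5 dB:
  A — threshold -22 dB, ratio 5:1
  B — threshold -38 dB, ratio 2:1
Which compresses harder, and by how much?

B, by 2.9 dB

A: GR = 17 − 17/5 = 13.6 dB.
B: GR = 33 − 33/2 = 16.5 dB.
B reduces 2.9 dB more.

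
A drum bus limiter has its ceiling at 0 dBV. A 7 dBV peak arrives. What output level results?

0 dBV

At ∞:1, everything above 0 dBV is held at the ceiling.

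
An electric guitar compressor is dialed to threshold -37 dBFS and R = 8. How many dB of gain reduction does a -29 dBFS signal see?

The signal is 8 dB above threshold.
At 8:1, output sits 8/8 = 1 dB above threshold.
Gain reduction = 8 − 1 = 7 dB.

7 dB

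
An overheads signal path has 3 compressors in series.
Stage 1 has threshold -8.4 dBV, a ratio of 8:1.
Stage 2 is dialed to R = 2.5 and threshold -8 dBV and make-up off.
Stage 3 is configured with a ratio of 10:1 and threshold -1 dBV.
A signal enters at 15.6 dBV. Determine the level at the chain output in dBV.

Stage 1: 24 dB above -8.4 dBV, reduced 8:1 to 3 dB above → -5.4 dBV.
Stage 2: -5.4 dBV is 2.6 dB over -8 dBV; at 2.5:1 that becomes 1.04 dB over, giving -6.96 dBV.
Stage 3: -6.96 dBV ≤ -1 dBV, so stage 3 doesn't engage; output -6.96 dBV.

-6.96 dBV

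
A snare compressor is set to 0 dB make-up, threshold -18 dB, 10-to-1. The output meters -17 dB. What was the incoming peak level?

That's 1 dB above the -18 dB threshold.
Input overshoot = R × output overshoot = 10 dB → input = -18 + 10 = -8 dB.

-8 dB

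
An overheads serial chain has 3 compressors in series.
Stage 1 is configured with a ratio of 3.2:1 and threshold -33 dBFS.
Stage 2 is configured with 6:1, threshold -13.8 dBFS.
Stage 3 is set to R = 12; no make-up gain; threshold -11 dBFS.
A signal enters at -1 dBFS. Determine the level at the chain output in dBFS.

Stage 1: -1 dBFS is 32 dB over -33 dBFS; at 3.2:1 that becomes 10 dB over, giving -23 dBFS.
Stage 2: -23 dBFS ≤ -13.8 dBFS, so stage 2 doesn't engage; output -23 dBFS.
Stage 3: below threshold (-23 ≤ -11); passes unchanged; output -23 dBFS.

-23 dBFS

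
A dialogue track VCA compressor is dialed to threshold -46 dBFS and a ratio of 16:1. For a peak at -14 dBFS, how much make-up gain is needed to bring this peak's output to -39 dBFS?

Overshoot 32 dB → 32/16 = 2 dB after compression, so the compressed level is -46 + 2 = -44 dBFS.
Make-up = target − compressed = -39 − (-44) = 5 dB.

5 dB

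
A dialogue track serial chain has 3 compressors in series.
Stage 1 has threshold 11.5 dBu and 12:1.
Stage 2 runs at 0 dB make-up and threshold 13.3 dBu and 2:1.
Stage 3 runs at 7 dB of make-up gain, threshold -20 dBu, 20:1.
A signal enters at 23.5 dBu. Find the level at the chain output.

-11.375 dBu

Stage 1: 12 dB above 11.5 dBu, reduced 12:1 to 1 dB above → 12.5 dBu.
Stage 2: below threshold (12.5 ≤ 13.3); passes unchanged; output 12.5 dBu.
Stage 3: 32.5 dB above -20 dBu, reduced 20:1 to 1.625 dB above → -18.375 dBu; +7 dB make-up → -11.375 dBu.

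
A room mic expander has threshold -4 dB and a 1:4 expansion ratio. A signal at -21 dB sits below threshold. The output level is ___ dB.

-72 dB

Undershoot = (-4) − (-21) = 17 dB.
At 1:4, that expands to 68 dB under threshold.
Output = -4 − 68 = -72 dB.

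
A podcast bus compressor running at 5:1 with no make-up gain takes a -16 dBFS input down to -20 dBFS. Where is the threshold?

-21 dBFS

Input is 5 dB above T (since output overshoot × R = input overshoot: (-20 − T)·5 = -16 − T gives T = -21 dBFS).
Check: -21 + (-16 − (-21))/5 = -21 + 1 = -20 dBFS. ✓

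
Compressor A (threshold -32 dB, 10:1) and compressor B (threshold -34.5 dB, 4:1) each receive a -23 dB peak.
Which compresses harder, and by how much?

B, by 0.525 dB

A: overshoot 9 dB → output overshoot 0.9 dB → GR 8.1 dB.
B: overshoot 11.5 dB → output overshoot 2.875 dB → GR 8.625 dB.
B applies 0.525 dB more gain reduction.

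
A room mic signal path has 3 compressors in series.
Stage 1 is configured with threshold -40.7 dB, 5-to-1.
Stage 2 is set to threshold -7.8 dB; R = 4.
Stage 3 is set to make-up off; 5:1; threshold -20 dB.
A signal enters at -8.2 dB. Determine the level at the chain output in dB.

-34.2 dB

Stage 1: overshoot 32.5 dB → 32.5/5 = 6.5 dB → -34.2 dB.
Stage 2: -34.2 dB ≤ -7.8 dB, so stage 2 doesn't engage; output -34.2 dB.
Stage 3: below threshold (-34.2 ≤ -20); passes unchanged; output -34.2 dB.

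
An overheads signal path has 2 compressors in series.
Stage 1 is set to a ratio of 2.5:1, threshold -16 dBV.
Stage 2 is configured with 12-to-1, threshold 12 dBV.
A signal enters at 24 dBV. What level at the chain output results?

0 dBV

Stage 1: 40 dB above -16 dBV, reduced 2.5:1 to 16 dB above → 0 dBV.
Stage 2: 0 dBV is at or below the 12 dBV threshold — no compression; output 0 dBV.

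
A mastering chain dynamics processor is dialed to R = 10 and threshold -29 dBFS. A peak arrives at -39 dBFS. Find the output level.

-39 dBFS is 10 dB below the -29 dBFS threshold, so no gain reduction is applied.
Output = input = -39 dBFS.

-39 dBFS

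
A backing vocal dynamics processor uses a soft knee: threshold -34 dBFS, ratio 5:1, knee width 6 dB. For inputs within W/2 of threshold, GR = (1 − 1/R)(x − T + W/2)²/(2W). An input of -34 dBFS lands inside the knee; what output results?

-34.6 dBFS

x − T + W/2 = -34 − (-34) + 3 = 3.
GR = (1 − 1/5) × 3² / 12 = 0.8 × 9 / 12 = 0.6 dB.
Output = -34 − 0.6 = -34.6 dBFS.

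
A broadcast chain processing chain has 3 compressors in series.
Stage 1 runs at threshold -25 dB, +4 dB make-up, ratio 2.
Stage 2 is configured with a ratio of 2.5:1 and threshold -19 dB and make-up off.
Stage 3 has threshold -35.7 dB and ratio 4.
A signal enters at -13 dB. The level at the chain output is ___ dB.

Stage 1: 12 dB above -25 dB, reduced 2:1 to 6 dB above → -19 dB; +4 dB make-up → -15 dB.
Stage 2: -15 dB is 4 dB over -19 dB; at 2.5:1 that becomes 1.6 dB over, giving -17.4 dB.
Stage 3: 18.3 dB above -35.7 dB, reduced 4:1 to 4.575 dB above → -31.125 dB.

-31.125 dB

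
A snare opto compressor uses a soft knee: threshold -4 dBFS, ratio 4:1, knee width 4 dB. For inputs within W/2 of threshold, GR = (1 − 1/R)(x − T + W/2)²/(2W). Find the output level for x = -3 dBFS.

-3.84375 dBFS

x − T + W/2 = -3 − (-4) + 2 = 3.
GR = (1 − 1/4) × 3² / 8 = 0.75 × 9 / 8 = 0.84375 dB.
Output = -3 − 0.84375 = -3.84375 dBFS.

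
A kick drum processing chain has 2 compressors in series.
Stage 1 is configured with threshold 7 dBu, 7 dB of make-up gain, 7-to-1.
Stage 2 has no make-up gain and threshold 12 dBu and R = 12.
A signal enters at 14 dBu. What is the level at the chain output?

Stage 1: overshoot 7 dB → 7/7 = 1 dB → 8 dBu; +7 dB make-up → 15 dBu.
Stage 2: 3 dB above 12 dBu, reduced 12:1 to 0.25 dB above → 12.25 dBu.

12.25 dBu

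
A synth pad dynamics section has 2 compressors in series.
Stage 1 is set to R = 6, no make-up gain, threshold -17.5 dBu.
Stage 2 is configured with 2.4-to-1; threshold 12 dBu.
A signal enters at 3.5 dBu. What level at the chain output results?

Stage 1: overshoot 21 dB → 21/6 = 3.5 dB → -14 dBu.
Stage 2: below threshold (-14 ≤ 12); passes unchanged; output -14 dBu.

-14 dBu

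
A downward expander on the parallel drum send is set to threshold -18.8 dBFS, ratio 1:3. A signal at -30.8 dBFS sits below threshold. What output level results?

The input is 12 dB below the -18.8 dBFS threshold.
A 1:3 expander multiplies undershoot by 3: 12 × 3 = 36 dB below threshold.
Output = -18.8 − 36 = -54.8 dBFS.

-54.8 dBFS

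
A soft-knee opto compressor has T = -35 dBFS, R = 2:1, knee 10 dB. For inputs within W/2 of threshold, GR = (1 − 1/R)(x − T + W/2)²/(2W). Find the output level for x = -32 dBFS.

-33.6 dBFS

x − T + W/2 = -32 − (-35) + 5 = 8.
GR = (1 − 1/2) × 8² / 20 = 0.5 × 64 / 20 = 1.6 dB.
Output = -32 − 1.6 = -33.6 dBFS.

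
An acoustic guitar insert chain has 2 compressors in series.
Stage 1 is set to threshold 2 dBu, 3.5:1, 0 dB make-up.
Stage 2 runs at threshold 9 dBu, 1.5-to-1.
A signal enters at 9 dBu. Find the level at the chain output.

4 dBu

Stage 1: 7 dB above 2 dBu, reduced 3.5:1 to 2 dB above → 4 dBu.
Stage 2: 4 dBu is at or below the 9 dBu threshold — no compression; output 4 dBu.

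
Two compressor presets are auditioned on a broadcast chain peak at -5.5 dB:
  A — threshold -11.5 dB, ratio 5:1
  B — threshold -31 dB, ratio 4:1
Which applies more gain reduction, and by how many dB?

A: GR = 6 − 6/5 = 4.8 dB.
B: GR = 25.5 − 25.5/4 = 19.125 dB.
Difference: 14.325 dB in favour of B.

B, by 14.325 dB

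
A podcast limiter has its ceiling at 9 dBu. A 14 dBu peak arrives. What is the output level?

9 dBu

The limiter clamps the peak to its 9 dBu ceiling.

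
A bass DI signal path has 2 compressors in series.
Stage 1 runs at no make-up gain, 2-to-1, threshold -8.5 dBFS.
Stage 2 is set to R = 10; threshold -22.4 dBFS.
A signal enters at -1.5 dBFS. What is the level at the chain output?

-20.66 dBFS

Stage 1: -1.5 dBFS is 7 dB over -8.5 dBFS; at 2:1 that becomes 3.5 dB over, giving -5 dBFS.
Stage 2: overshoot 17.4 dB → 17.4/10 = 1.74 dB → -20.66 dBFS.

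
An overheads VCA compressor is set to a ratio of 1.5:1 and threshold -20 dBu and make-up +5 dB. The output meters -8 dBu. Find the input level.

-9.5 dBu

Remove make-up: -8 − 5 = -13 dBu.
That's 7 dB above the -20 dBu threshold.
Before 1.5:1 compression the overshoot was 7 × 1.5 = 10.5 dB, so input = -20 + 10.5 = -9.5 dBu.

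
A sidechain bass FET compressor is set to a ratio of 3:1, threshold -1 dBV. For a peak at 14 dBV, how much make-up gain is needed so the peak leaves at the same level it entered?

10 dB

Overshoot 15 dB → 15/3 = 5 dB after compression, so the compressed level is -1 + 5 = 4 dBV.
Make-up = target − compressed = 14 − 4 = 10 dB.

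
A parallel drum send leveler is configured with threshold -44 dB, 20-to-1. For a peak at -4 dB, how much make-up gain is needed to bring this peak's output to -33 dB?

Overshoot 40 dB → 40/20 = 2 dB after compression, so the compressed level is -44 + 2 = -42 dB.
Make-up = target − compressed = -33 − (-42) = 9 dB.

9 dB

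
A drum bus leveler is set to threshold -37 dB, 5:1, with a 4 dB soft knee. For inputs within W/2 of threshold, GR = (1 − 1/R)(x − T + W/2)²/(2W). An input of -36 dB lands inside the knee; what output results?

-36.9 dB

x − T + W/2 = -36 − (-37) + 2 = 3.
GR = (1 − 1/5) × 3² / 8 = 0.8 × 9 / 8 = 0.9 dB.
Output = -36 − 0.9 = -36.9 dB.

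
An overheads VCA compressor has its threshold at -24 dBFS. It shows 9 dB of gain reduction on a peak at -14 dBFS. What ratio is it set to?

10:1

Input overshoot = -14 − (-24) = 10 dB.
Output overshoot = 10 − 9 = 1 dB.
Ratio = input overshoot / output overshoot = 10 / 1 = 10.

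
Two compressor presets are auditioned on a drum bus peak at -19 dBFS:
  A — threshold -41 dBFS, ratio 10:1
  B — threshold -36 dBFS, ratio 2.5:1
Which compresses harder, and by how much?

A, by 9.6 dB

A: overshoot 22 dB → output overshoot 2.2 dB → GR 19.8 dB.
B: overshoot 17 dB → output overshoot 6.8 dB → GR 10.2 dB.
A reduces 9.6 dB more.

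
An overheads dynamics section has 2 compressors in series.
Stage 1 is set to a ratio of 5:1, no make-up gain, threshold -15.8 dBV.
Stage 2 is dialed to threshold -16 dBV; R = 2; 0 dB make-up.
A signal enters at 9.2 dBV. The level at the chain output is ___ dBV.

-13.4 dBV

Stage 1: overshoot 25 dB → 25/5 = 5 dB → -10.8 dBV.
Stage 2: -10.8 dBV is 5.2 dB over -16 dBV; at 2:1 that becomes 2.6 dB over, giving -13.4 dBV.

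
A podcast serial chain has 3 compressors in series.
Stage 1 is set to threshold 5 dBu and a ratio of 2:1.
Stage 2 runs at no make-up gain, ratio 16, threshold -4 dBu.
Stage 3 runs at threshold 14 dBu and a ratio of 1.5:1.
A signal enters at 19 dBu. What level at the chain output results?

-3 dBu

Stage 1: overshoot 14 dB → 14/2 = 7 dB → 12 dBu.
Stage 2: 16 dB above -4 dBu, reduced 16:1 to 1 dB above → -3 dBu.
Stage 3: -3 dBu ≤ 14 dBu, so stage 3 doesn't engage; output -3 dBu.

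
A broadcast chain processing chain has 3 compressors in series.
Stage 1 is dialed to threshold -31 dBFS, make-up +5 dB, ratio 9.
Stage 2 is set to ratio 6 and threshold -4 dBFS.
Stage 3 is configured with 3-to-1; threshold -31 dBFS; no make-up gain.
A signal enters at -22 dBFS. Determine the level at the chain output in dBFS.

-29 dBFS

Stage 1: overshoot 9 dB → 9/9 = 1 dB → -30 dBFS; +5 dB make-up → -25 dBFS.
Stage 2: below threshold (-25 ≤ -4); passes unchanged; output -25 dBFS.
Stage 3: -25 dBFS is 6 dB over -31 dBFS; at 3:1 that becomes 2 dB over, giving -29 dBFS.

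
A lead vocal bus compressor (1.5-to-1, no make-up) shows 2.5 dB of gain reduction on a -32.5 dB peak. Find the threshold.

Gain reduction = -32.5 − (-35) = 2.5 dB; output overshoot = GR / (R − 1) = 2.5 / 0.5 = 5 dB.
Threshold = output − output overshoot = -35 − 5 = -40 dB.

-40 dB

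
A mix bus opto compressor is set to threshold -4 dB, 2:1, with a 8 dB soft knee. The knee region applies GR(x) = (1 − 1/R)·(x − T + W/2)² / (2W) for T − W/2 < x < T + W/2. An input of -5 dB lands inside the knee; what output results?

x − T + W/2 = -5 − (-4) + 4 = 3.
GR = (1 − 1/2) × 3² / 16 = 0.5 × 9 / 16 = 0.28125 dB.
Output = -5 − 0.28125 = -5.28125 dB.

-5.28125 dB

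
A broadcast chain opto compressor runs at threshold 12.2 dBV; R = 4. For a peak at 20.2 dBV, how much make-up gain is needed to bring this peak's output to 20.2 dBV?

The peak compresses to 12.2 + 8/4 = 14.2 dBV.
To reach 20.2 dBV requires 20.2 − 14.2 = 6 dB of make-up.

6 dB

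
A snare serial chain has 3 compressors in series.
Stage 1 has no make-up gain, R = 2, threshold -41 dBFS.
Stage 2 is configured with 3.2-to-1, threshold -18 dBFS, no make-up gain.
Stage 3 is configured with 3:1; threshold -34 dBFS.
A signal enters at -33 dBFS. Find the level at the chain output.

-37 dBFS

Stage 1: overshoot 8 dB → 8/2 = 4 dB → -37 dBFS.
Stage 2: below threshold (-37 ≤ -18); passes unchanged; output -37 dBFS.
Stage 3: -37 dBFS ≤ -34 dBFS, so stage 3 doesn't engage; output -37 dBFS.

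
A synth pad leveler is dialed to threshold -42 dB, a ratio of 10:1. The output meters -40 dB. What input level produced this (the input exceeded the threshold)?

The compressed level sits -40 − (-42) = 2 dB over threshold.
Undo the ratio: input overshoot = 2 × 10 = 20 dB, giving input = -22 dB.

-22 dB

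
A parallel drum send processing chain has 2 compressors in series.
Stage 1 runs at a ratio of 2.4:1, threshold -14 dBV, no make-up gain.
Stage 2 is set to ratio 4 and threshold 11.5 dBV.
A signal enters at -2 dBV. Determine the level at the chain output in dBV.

Stage 1: 12 dB above -14 dBV, reduced 2.4:1 to 5 dB above → -9 dBV.
Stage 2: below threshold (-9 ≤ 11.5); passes unchanged; output -9 dBV.

-9 dBV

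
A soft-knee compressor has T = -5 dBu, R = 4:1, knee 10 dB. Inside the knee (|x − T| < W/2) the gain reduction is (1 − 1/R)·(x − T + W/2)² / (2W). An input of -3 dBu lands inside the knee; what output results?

-4.8375 dBu

x − T + W/2 = -3 − (-5) + 5 = 7.
GR = (1 − 1/4) × 7² / 20 = 0.75 × 49 / 20 = 1.8375 dB.
Output = -3 − 1.8375 = -4.8375 dBu.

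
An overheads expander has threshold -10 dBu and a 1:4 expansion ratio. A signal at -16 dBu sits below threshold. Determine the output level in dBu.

-34 dBu

Below threshold, a 1:4 expander applies gain = (4−1)×(T − x) of attenuation.
(4−1) × 6 = 18 dB, so output = -16 − 18 = -34 dBu.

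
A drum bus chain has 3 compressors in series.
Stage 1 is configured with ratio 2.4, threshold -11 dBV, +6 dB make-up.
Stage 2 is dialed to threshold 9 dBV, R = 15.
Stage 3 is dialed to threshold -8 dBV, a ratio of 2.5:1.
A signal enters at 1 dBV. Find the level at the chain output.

-4.8 dBV

Stage 1: overshoot 12 dB → 12/2.4 = 5 dB → -6 dBV; +6 dB make-up → 0 dBV.
Stage 2: 0 dBV is at or below the 9 dBV threshold — no compression; output 0 dBV.
Stage 3: overshoot 8 dB → 8/2.5 = 3.2 dB → -4.8 dBV.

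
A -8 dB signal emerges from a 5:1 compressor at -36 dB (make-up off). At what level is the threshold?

Let T be the threshold. Output overshoot = (input overshoot)/R, so -36 − T = (-8 − T)/5.
5·(-36 − T) = -8 − T → 4·T = -180 − (-8) = -172.
T = -172/4 = -43 dB.

-43 dB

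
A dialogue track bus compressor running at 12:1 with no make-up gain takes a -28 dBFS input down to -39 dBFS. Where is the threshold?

-40 dBFS

Input is 12 dB above T (since output overshoot × R = input overshoot: (-39 − T)·12 = -28 − T gives T = -40 dBFS).
Check: -40 + (-28 − (-40))/12 = -40 + 1 = -39 dBFS. ✓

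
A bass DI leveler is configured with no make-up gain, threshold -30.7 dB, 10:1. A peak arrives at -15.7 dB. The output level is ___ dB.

-29.2 dB

Overshoot: -15.7 − (-30.7) = 15 dB.
10:1 compression reduces that to 15/10 = 1.5 dB over.
So the level is -30.7 + 1.5 = -29.2 dB.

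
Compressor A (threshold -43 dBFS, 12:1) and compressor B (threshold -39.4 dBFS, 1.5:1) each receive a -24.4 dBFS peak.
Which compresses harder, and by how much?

A: 18.6 dB over, compressed to 1.55 dB over, so 17.05 dB of GR.
B: 15 dB over, compressed to 10 dB over, so 5 dB of GR.
Difference: 12.05 dB in favour of A.

A, by 12.05 dB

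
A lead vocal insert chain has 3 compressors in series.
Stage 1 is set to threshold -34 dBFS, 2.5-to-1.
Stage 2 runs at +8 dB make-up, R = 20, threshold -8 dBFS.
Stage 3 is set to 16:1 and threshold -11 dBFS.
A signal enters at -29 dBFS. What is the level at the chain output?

-24 dBFS

Stage 1: -29 dBFS is 5 dB over -34 dBFS; at 2.5:1 that becomes 2 dB over, giving -32 dBFS.
Stage 2: below threshold (-32 ≤ -8); passes unchanged; make-up brings it to -24 dBFS.
Stage 3: -24 dBFS is at or below the -11 dBFS threshold — no compression; output -24 dBFS.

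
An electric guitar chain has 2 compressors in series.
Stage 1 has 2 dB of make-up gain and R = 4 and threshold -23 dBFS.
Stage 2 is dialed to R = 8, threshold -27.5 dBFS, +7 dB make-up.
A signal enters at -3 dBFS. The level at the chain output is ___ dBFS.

-19.0625 dBFS

Stage 1: -3 dBFS is 20 dB over -23 dBFS; at 4:1 that becomes 5 dB over, giving -18 dBFS; +2 dB make-up → -16 dBFS.
Stage 2: overshoot 11.5 dB → 11.5/8 = 1.4375 dB → -26.0625 dBFS; +7 dB make-up → -19.0625 dBFS.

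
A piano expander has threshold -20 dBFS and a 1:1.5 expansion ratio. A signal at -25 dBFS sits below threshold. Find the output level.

-27.5 dBFS

Below threshold, a 1:1.5 expander applies gain = (1.5−1)×(T − x) of attenuation.
(1.5−1) × 5 = 2.5 dB, so output = -25 − 2.5 = -27.5 dBFS.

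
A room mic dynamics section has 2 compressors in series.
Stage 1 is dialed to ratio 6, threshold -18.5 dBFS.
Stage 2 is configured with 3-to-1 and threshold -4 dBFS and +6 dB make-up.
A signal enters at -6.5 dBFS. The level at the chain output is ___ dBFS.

-10.5 dBFS

Stage 1: overshoot 12 dB → 12/6 = 2 dB → -16.5 dBFS.
Stage 2: -16.5 dBFS is at or below the -4 dBFS threshold — no compression; make-up brings it to -10.5 dBFS.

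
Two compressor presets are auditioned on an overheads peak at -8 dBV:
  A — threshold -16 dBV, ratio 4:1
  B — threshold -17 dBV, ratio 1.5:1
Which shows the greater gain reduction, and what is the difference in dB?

A, by 3 dB

A: GR = 8 − 8/4 = 6 dB.
B: GR = 9 − 9/1.5 = 3 dB.
A applies 3 dB more gain reduction.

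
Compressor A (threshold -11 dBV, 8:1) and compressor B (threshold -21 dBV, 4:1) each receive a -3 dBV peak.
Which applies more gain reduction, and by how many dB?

A: GR = 8 − 8/8 = 7 dB.
B: GR = 18 − 18/4 = 13.5 dB.
B reduces 6.5 dB more.

B, by 6.5 dB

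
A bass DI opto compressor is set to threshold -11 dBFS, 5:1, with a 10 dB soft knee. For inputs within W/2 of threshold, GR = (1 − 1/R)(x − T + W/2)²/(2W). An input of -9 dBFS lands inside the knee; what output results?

-10.96 dBFS

x − T + W/2 = -9 − (-11) + 5 = 7.
GR = (1 − 1/5) × 7² / 20 = 0.8 × 49 / 20 = 1.96 dB.
Output = -9 − 1.96 = -10.96 dBFS.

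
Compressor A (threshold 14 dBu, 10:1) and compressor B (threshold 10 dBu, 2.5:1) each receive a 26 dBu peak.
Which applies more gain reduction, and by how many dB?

A, by 1.2 dB

A: GR = 12 − 12/10 = 10.8 dB.
B: GR = 16 − 16/2.5 = 9.6 dB.
A applies 1.2 dB more gain reduction.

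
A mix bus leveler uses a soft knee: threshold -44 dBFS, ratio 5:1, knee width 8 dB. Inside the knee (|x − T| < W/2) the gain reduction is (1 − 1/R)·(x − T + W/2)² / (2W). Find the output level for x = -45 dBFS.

-45.45 dBFS

x − T + W/2 = -45 − (-44) + 4 = 3.
GR = (1 − 1/5) × 3² / 16 = 0.8 × 9 / 16 = 0.45 dB.
Output = -45 − 0.45 = -45.45 dBFS.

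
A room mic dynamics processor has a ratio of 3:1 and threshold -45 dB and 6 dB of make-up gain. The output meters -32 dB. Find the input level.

Remove make-up: -32 − 6 = -38 dB.
Post-compression overshoot = -38 − (-45) = 7 dB.
Input overshoot = R × output overshoot = 21 dB → input = -45 + 21 = -24 dB.

-24 dB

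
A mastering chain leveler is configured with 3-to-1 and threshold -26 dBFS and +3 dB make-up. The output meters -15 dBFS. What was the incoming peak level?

-2 dBFS

Before make-up, the level was -15 − 3 = -18 dBFS.
Post-compression overshoot = -18 − (-26) = 8 dB.
Undo the ratio: input overshoot = 8 × 3 = 24 dB, giving input = -2 dBFS.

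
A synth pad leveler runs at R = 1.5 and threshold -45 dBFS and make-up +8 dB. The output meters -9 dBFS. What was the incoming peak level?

Stripping the +8 dB make-up gives -17 dBFS at the gain stage.
That's 28 dB above the -45 dBFS threshold.
Before 1.5:1 compression the overshoot was 28 × 1.5 = 42 dB, so input = -45 + 42 = -3 dBFS.

-3 dBFS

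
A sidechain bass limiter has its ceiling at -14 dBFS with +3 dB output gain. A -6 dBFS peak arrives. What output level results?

A brickwall limiter is an ∞:1 compressor: any input above the ceiling is clamped to -14 dBFS.
Output gain then adds 3 dB: -14 + 3 = -11 dBFS.

-11 dBFS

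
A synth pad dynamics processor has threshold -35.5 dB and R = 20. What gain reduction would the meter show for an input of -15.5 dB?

The signal is 20 dB above threshold.
A 20:1 ratio leaves 1 dB of that excess.
Gain reduction = 20 − 1 = 19 dB.

19 dB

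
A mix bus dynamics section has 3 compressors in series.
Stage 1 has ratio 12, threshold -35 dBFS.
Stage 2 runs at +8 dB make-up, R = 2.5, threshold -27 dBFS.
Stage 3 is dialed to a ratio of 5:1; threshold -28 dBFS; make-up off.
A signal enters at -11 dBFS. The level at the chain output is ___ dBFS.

Stage 1: overshoot 24 dB → 24/12 = 2 dB → -33 dBFS.
Stage 2: -33 dBFS ≤ -27 dBFS, so stage 2 doesn't engage; make-up brings it to -25 dBFS.
Stage 3: 3 dB above -28 dBFS, reduced 5:1 to 0.6 dB above → -27.4 dBFS.

-27.4 dBFS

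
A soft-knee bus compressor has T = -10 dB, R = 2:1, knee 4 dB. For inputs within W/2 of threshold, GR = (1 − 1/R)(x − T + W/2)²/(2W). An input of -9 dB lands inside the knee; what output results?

x − T + W/2 = -9 − (-10) + 2 = 3.
GR = (1 − 1/2) × 3² / 8 = 0.5 × 9 / 8 = 0.5625 dB.
Output = -9 − 0.5625 = -9.5625 dB.

-9.5625 dB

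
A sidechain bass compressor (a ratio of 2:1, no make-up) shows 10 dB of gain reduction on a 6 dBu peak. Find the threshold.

-14 dBu

Let T be the threshold. Output overshoot = (input overshoot)/R, so -4 − T = (6 − T)/2.
2·(-4 − T) = 6 − T → 1·T = -8 − 6 = -14.
T = -14/1 = -14 dBu.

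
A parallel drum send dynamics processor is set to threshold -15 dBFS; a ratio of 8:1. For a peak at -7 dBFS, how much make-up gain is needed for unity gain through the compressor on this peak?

7 dB

The peak compresses to -15 + 8/8 = -14 dBFS.
To reach -7 dBFS requires -7 − (-14) = 7 dB of make-up.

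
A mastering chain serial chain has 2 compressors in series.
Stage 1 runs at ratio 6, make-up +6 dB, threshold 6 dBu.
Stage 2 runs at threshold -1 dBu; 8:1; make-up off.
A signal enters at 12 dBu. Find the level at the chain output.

Stage 1: 6 dB above 6 dBu, reduced 6:1 to 1 dB above → 7 dBu; +6 dB make-up → 13 dBu.
Stage 2: 14 dB above -1 dBu, reduced 8:1 to 1.75 dB above → 0.75 dBu.

0.75 dBu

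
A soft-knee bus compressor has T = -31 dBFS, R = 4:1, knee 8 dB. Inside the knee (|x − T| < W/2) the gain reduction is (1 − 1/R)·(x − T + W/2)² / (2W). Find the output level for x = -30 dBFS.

x − T + W/2 = -30 − (-31) + 4 = 5.
GR = (1 − 1/4) × 5² / 16 = 0.75 × 25 / 16 = 1.171875 dB.
Output = -30 − 1.171875 = -31.171875 dBFS.

-31.171875 dBFS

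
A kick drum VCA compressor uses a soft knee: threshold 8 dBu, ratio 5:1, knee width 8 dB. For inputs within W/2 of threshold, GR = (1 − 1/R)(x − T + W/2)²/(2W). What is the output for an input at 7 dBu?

6.55 dBu

x − T + W/2 = 7 − 8 + 4 = 3.
GR = (1 − 1/5) × 3² / 16 = 0.8 × 9 / 16 = 0.45 dB.
Output = 7 − 0.45 = 6.55 dBu.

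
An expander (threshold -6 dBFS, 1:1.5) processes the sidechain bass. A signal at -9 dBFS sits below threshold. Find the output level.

-10.5 dBFS

Below threshold, a 1:1.5 expander applies gain = (1.5−1)×(T − x) of attenuation.
(1.5−1) × 3 = 1.5 dB, so output = -9 − 1.5 = -10.5 dBFS.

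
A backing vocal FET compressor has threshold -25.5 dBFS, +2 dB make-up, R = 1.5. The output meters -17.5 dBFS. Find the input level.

Remove make-up: -17.5 − 2 = -19.5 dBFS.
That's 6 dB above the -25.5 dBFS threshold.
Before 1.5:1 compression the overshoot was 6 × 1.5 = 9 dB, so input = -25.5 + 9 = -16.5 dBFS.

-16.5 dBFS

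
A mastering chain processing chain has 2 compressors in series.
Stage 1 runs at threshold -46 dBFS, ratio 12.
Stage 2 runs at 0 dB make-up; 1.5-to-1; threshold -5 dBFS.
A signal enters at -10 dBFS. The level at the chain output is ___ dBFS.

-43 dBFS

Stage 1: -10 dBFS is 36 dB over -46 dBFS; at 12:1 that becomes 3 dB over, giving -43 dBFS.
Stage 2: -43 dBFS ≤ -5 dBFS, so stage 2 doesn't engage; output -43 dBFS.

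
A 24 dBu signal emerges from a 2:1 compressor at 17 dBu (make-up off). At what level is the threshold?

10 dBu

Gain reduction = 24 − 17 = 7 dB; output overshoot = GR / (R − 1) = 7 / 1 = 7 dB.
Threshold = output − output overshoot = 17 − 7 = 10 dBu.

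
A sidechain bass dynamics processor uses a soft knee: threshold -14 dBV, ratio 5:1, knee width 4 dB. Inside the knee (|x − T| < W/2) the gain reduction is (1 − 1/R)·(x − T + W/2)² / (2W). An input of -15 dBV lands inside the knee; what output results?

x − T + W/2 = -15 − (-14) + 2 = 1.
GR = (1 − 1/5) × 1² / 8 = 0.8 × 1 / 8 = 0.1 dB.
Output = -15 − 0.1 = -15.1 dBV.

-15.1 dBV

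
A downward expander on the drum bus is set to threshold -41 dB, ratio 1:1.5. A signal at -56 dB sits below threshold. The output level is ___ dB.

-63.5 dB

Undershoot = (-41) − (-56) = 15 dB.
At 1:1.5, that expands to 22.5 dB under threshold.
Output = -41 − 22.5 = -63.5 dB.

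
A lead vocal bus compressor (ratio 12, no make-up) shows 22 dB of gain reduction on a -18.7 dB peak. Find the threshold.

-42.7 dB

Let T be the threshold. Output overshoot = (input overshoot)/R, so -40.7 − T = (-18.7 − T)/12.
12·(-40.7 − T) = -18.7 − T → 11·T = -488.4 − (-18.7) = -469.7.
T = -469.7/11 = -42.7 dB.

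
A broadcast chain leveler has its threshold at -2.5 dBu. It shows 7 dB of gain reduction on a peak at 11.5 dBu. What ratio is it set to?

2:1

Input overshoot = 11.5 − (-2.5) = 14 dB.
Output overshoot = 14 − 7 = 7 dB.
Ratio = input overshoot / output overshoot = 14 / 7 = 2.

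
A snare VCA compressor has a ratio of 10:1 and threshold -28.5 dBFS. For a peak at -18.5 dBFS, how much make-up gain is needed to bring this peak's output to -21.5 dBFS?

6 dB

The peak compresses to -28.5 + 10/10 = -27.5 dBFS.
To reach -21.5 dBFS requires -21.5 − (-27.5) = 6 dB of make-up.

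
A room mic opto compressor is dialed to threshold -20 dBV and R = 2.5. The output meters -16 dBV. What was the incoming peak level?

Post-compression overshoot = -16 − (-20) = 4 dB.
Before 2.5:1 compression the overshoot was 4 × 2.5 = 10 dB, so input = -20 + 10 = -10 dBV.

-10 dBV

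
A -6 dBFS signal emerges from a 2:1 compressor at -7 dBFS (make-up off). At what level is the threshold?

Input is 2 dB above T (since output overshoot × R = input overshoot: (-7 − T)·2 = -6 − T gives T = -8 dBFS).
Check: -8 + (-6 − (-8))/2 = -8 + 1 = -7 dBFS. ✓

-8 dBFS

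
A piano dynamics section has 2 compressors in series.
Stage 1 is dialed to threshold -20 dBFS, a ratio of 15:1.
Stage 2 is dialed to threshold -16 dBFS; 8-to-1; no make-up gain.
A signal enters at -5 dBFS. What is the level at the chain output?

-19 dBFS

Stage 1: 15 dB above -20 dBFS, reduced 15:1 to 1 dB above → -19 dBFS.
Stage 2: below threshold (-19 ≤ -16); passes unchanged; output -19 dBFS.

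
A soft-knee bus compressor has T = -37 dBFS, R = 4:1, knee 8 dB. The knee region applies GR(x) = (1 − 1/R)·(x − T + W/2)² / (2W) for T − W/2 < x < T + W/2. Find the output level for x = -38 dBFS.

x − T + W/2 = -38 − (-37) + 4 = 3.
GR = (1 − 1/4) × 3² / 16 = 0.75 × 9 / 16 = 0.421875 dB.
Output = -38 − 0.421875 = -38.421875 dBFS.

-38.421875 dBFS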